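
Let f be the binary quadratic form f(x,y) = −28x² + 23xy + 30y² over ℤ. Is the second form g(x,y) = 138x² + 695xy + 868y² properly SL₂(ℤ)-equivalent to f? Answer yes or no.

D₁ = 3889, D₂ = 3889
river cycle of f (length 74): (30, 37, -21), (-21, 47, 20), (20, 33, -35), (-35, 37, 18), (18, 35, -37), (-37, 39, 16), (16, 57, -10), (-10, 43, 51), (51, 59, -2), (-2, 61, 21), … (64 more)
river cycle of g (length 74): (25, 33, -28), (-28, 23, 30), (30, 37, -21), (-21, 47, 20), (20, 33, -35), (-35, 37, 18), (18, 35, -37), (-37, 39, 16), (16, 57, -10), (-10, 43, 51), … (64 more)
cycles coincide ⇒ equivalent

yes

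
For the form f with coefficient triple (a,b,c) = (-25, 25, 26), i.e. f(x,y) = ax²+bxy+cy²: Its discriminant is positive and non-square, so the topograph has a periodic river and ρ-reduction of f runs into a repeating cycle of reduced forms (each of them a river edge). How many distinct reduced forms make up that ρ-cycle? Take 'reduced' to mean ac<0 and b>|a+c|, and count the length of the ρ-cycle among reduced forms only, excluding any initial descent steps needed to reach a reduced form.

D = 3225, ⌊√D⌋ = 56
river: ρ → (26,27,-24)
river: ρ → (-24,21,29)
river: ρ → (29,37,-16)
river: ρ → (-16,27,39)
river: ρ → (39,51,-4)
river: ρ → (-4,53,26)
river: ρ → (26,51,-6)
river: ρ → (-6,45,50)
river: ρ → (50,55,-1)
river: ρ → (-1,55,50)
river: ρ → (50,45,-6)
river: ρ → (-6,51,26)
river: ρ → (26,53,-4)
river: ρ → (-4,51,39)
river: ρ → (39,27,-16)
river: ρ → (-16,37,29)
river: ρ → (29,21,-24)
river: ρ → (-24,27,26)
river: ρ → (26,25,-25)
river: ρ → (-25,25,26)
ρ-cycle length = 20 (tail of 0 descent steps not counted)

20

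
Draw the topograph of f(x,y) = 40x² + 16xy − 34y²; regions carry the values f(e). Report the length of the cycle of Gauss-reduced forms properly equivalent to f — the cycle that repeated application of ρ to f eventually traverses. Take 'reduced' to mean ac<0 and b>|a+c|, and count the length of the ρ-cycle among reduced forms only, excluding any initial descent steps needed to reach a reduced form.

D = 5696, ⌊√D⌋ = 75
river: ρ → (-34,52,22)
river: ρ → (22,36,-50)
river: ρ → (-50,64,8)
river: ρ → (8,64,-50)
river: ρ → (-50,36,22)
river: ρ → (22,52,-34)
river: ρ → (-34,16,40)
river: ρ → (40,64,-10)
river: ρ → (-10,56,64)
river: ρ → (64,72,-2)
river: ρ → (-2,72,64)
river: ρ → (64,56,-10)
river: ρ → (-10,64,40)
river: ρ → (40,16,-34)
ρ-cycle length = 14 (tail of 0 descent steps not counted)

14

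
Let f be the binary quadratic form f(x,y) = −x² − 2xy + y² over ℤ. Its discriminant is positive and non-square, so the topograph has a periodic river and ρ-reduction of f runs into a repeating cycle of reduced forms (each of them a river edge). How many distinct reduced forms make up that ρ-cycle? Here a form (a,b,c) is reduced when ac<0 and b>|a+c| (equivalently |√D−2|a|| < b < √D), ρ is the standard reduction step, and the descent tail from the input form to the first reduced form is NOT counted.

D = 8, ⌊√D⌋ = 2
descent: ρ → (1,2,-1)  [lands on river]
river: ρ → (-1,2,1)
ρ-cycle length = 2 (tail of 1 descent step not counted)

2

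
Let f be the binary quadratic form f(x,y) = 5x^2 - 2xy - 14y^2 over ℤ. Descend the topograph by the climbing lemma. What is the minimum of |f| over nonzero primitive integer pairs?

descent: ρ → (-14,2,5)
descent: ρ → (5,8,-11)  [lands on river]
river: ρ → (-11,14,2)
river: ρ → (2,14,-11)
river: ρ → (-11,8,5)
river: ρ → (5,12,-7)
river: ρ → (-7,16,1)
river: ρ → (1,16,-7)
river: ρ → (-7,12,5)
closes: descent 2, river 8
min |a| on river = 1

1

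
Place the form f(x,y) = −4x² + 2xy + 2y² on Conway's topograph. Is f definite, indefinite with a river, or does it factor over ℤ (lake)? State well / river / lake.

D = b²−4ac = 2² − 4·(-4)·2 = 36
D = 6² is a perfect square ⇒ form factors over ℤ ⇒ lakes

lake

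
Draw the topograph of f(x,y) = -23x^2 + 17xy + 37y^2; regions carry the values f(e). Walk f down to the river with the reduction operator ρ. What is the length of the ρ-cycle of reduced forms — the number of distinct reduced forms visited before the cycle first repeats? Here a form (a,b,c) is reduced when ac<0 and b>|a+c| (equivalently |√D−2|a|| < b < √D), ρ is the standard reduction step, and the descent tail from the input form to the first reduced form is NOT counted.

D = 3693, ⌊√D⌋ = 60
river: ρ → (37,57,-3)
river: ρ → (-3,57,37)
river: ρ → (37,17,-23)
river: ρ → (-23,29,31)
river: ρ → (31,33,-21)
river: ρ → (-21,51,13)
river: ρ → (13,53,-17)
river: ρ → (-17,49,19)
river: ρ → (19,27,-39)
river: ρ → (-39,51,7)
river: ρ → (7,47,-53)
river: ρ → (-53,59,1)
river: ρ → (1,59,-53)
river: ρ → (-53,47,7)
river: ρ → (7,51,-39)
river: ρ → (-39,27,19)
river: ρ → (19,49,-17)
river: ρ → (-17,53,13)
river: ρ → (13,51,-21)
river: ρ → (-21,33,31)
river: ρ → (31,29,-23)
river: ρ → (-23,17,37)
ρ-cycle length = 22 (tail of 0 descent steps not counted)

22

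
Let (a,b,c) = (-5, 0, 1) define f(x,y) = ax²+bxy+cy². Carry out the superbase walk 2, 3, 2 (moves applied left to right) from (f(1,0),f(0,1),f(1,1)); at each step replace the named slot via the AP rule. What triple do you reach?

start (-5,1,-4) = (f(1,0),f(0,1),f(1,1))
replace slot 2: 2·((-5)+(-4)) − 1 = -19 → (-5,-19,-4)
replace slot 3: 2·((-5)+(-19)) − (-4) = -44 → (-5,-19,-44)
replace slot 2: 2·((-5)+(-44)) − (-19) = -79 → (-5,-79,-44)

-5,-79,-44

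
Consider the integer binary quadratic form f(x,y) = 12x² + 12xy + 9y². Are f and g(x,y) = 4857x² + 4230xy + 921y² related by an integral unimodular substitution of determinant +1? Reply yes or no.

D₁ = -288, D₂ = -288
f: flip: (12,12,9)→(9,-12,12)
f: translate: b→6 (≡-12 mod 18), so (9,-12,12)→(9,6,9)
f: reduced (well bottom): (9,6,9) with a≤c, −a<b≤a
g: flip: (4857,4230,921)→(921,-4230,4857)
g: translate: b→-546 (≡-4230 mod 1842), so (921,-4230,4857)→(921,-546,81)
g: flip: (921,-546,81)→(81,546,921)
g: translate: b→60 (≡546 mod 162), so (81,546,921)→(81,60,12)
g: flip: (81,60,12)→(12,-60,81)
g: translate: b→12 (≡-60 mod 24), so (12,-60,81)→(12,12,9)
g: flip: (12,12,9)→(9,-12,12)
g: translate: b→6 (≡-12 mod 18), so (9,-12,12)→(9,6,9)
g: reduced (well bottom): (9,6,9) with a≤c, −a<b≤a
reduced forms (9, 6, 9) vs (9, 6, 9) ⇒ equivalent

yes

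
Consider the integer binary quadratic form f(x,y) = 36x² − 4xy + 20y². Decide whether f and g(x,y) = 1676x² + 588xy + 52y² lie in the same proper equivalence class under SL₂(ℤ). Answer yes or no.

D₁ = -2864, D₂ = -2864
f: flip: (36,-4,20)→(20,4,36)
f: reduced (well bottom): (20,4,36) with a≤c, −a<b≤a
g: flip: (1676,588,52)→(52,-588,1676)
g: translate: b→36 (≡-588 mod 104), so (52,-588,1676)→(52,36,20)
g: flip: (52,36,20)→(20,-36,52)
g: translate: b→4 (≡-36 mod 40), so (20,-36,52)→(20,4,36)
g: reduced (well bottom): (20,4,36) with a≤c, −a<b≤a
reduced forms (20, 4, 36) vs (20, 4, 36) ⇒ equivalent

yes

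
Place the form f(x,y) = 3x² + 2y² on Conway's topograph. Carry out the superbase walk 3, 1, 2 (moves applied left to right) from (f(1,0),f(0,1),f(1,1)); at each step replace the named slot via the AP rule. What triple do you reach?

start (3,2,5) = (f(1,0),f(0,1),f(1,1))
replace slot 3: 2·(3+2) − 5 = 5 → (3,2,5)
replace slot 1: 2·(2+5) − 3 = 11 → (11,2,5)
replace slot 2: 2·(11+5) − 2 = 30 → (11,30,5)

11,30,5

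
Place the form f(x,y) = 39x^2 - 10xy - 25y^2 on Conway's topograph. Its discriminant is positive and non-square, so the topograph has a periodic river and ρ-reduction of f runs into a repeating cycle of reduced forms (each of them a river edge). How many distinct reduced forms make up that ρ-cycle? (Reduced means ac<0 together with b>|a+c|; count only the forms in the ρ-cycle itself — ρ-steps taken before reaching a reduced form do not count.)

D = 4000, ⌊√D⌋ = 63
descent: ρ → (-25,60,4)  [lands on river]
river: ρ → (4,60,-25)
river: ρ → (-25,40,24)
river: ρ → (24,56,-9)
river: ρ → (-9,52,36)
river: ρ → (36,20,-25)
river: ρ → (-25,30,31)
river: ρ → (31,32,-24)
river: ρ → (-24,16,39)
river: ρ → (39,62,-1)
river: ρ → (-1,62,39)
river: ρ → (39,16,-24)
river: ρ → (-24,32,31)
river: ρ → (31,30,-25)
river: ρ → (-25,20,36)
river: ρ → (36,52,-9)
river: ρ → (-9,56,24)
river: ρ → (24,40,-25)
ρ-cycle length = 18 (tail of 1 descent step not counted)

18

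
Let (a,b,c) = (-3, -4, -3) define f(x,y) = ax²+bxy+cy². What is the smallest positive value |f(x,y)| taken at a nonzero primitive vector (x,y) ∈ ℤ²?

translate: b→-2 (≡4 mod 6), so (3,4,3)→(3,-2,2)
flip: (3,-2,2)→(2,2,3)
reduced (well bottom): (2,2,3) with a≤c, −a<b≤a
well minimum |f| = |-2| = 2 (negative-definite)

2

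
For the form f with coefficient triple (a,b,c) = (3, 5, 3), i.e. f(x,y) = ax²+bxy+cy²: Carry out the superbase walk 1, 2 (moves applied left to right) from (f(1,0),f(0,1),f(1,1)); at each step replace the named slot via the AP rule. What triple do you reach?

start (3,3,11) = (f(1,0),f(0,1),f(1,1))
replace slot 1: 2·(3+11) − 3 = 25 → (25,3,11)
replace slot 2: 2·(25+11) − 3 = 69 → (25,69,11)

25,69,11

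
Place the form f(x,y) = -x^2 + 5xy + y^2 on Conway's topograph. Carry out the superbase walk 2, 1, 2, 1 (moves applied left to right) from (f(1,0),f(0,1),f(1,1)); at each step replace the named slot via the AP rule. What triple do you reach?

start (-1,1,5) = (f(1,0),f(0,1),f(1,1))
replace slot 2: 2·((-1)+5) − 1 = 7 → (-1,7,5)
replace slot 1: 2·(7+5) − (-1) = 25 → (25,7,5)
replace slot 2: 2·(25+5) − 7 = 53 → (25,53,5)
replace slot 1: 2·(53+5) − 25 = 91 → (91,53,5)

91,53,5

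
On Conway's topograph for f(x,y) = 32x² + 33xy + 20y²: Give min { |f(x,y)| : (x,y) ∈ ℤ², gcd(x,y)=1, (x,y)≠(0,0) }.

translate: b→-31 (≡33 mod 64), so (32,33,20)→(32,-31,19)
flip: (32,-31,19)→(19,31,32)
translate: b→-7 (≡31 mod 38), so (19,31,32)→(19,-7,20)
reduced (well bottom): (19,-7,20) with a≤c, −a<b≤a
well minimum = a = 19

19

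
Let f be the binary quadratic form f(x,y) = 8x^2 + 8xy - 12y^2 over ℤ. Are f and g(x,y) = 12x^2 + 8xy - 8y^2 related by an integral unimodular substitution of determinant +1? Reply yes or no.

D₁ = 448, D₂ = 448
river cycle of f (length 4): (-12, 16, 4), (4, 16, -12), (-12, 8, 8), (8, 8, -12)
river cycle of g (length 4): (-8, 8, 12), (12, 16, -4), (-4, 16, 12), (12, 8, -8)
cycles differ ⇒ inequivalent

no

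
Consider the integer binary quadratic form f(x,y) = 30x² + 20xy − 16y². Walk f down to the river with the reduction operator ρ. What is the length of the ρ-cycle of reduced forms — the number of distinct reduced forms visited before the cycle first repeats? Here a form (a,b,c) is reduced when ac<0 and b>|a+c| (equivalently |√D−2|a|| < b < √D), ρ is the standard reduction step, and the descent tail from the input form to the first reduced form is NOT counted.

D = 2320, ⌊√D⌋ = 48
river: ρ → (-16,44,6)
river: ρ → (6,40,-30)
river: ρ → (-30,20,16)
river: ρ → (16,44,-6)
river: ρ → (-6,40,30)
river: ρ → (30,20,-16)
ρ-cycle length = 6 (tail of 0 descent steps not counted)

6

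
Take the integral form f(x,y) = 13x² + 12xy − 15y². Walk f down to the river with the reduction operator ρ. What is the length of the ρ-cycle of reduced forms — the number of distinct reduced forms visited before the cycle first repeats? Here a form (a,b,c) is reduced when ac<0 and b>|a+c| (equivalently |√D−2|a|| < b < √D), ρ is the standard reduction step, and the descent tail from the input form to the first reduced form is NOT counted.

D = 924, ⌊√D⌋ = 30
river: ρ → (-15,18,10)
river: ρ → (10,22,-11)
river: ρ → (-11,22,10)
river: ρ → (10,18,-15)
river: ρ → (-15,12,13)
river: ρ → (13,14,-14)
river: ρ → (-14,14,13)
river: ρ → (13,12,-15)
ρ-cycle length = 8 (tail of 0 descent steps not counted)

8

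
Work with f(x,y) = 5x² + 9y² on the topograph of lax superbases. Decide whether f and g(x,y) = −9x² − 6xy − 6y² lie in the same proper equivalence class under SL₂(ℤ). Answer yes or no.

D₁ = -180, D₂ = -180
f: reduced (well bottom): (5,0,9) with a≤c, −a<b≤a
g is negative-definite; reduce −g:
−g: flip: (9,6,6)→(6,-6,9)
−g: translate: b→6 (≡-6 mod 12), so (6,-6,9)→(6,6,9)
−g: reduced (well bottom): (6,6,9) with a≤c, −a<b≤a
flip sign back: reduced form of g is (-6,-6,-9)
reduced forms (5, 0, 9) vs (-6, -6, -9) ⇒ inequivalent

no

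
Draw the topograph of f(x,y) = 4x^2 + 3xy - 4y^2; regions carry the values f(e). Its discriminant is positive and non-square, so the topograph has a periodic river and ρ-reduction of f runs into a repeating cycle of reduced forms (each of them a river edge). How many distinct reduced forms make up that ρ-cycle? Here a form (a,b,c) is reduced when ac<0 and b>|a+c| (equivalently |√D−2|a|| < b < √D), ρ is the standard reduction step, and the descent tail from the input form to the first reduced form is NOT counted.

D = 73, ⌊√D⌋ = 8
river: ρ → (-4,5,3)
river: ρ → (3,7,-2)
river: ρ → (-2,5,6)
river: ρ → (6,7,-1)
river: ρ → (-1,7,6)
river: ρ → (6,5,-2)
river: ρ → (-2,7,3)
river: ρ → (3,5,-4)
river: ρ → (-4,3,4)
river: ρ → (4,5,-3)
river: ρ → (-3,7,2)
river: ρ → (2,5,-6)
river: ρ → (-6,7,1)
river: ρ → (1,7,-6)
river: ρ → (-6,5,2)
river: ρ → (2,7,-3)
river: ρ → (-3,5,4)
river: ρ → (4,3,-4)
ρ-cycle length = 18 (tail of 0 descent steps not counted)

18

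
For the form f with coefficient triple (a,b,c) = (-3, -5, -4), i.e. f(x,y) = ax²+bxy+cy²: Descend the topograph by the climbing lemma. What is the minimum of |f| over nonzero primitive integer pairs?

translate: b→-1 (≡5 mod 6), so (3,5,4)→(3,-1,2)
flip: (3,-1,2)→(2,1,3)
reduced (well bottom): (2,1,3) with a≤c, −a<b≤a
well minimum |f| = |-2| = 2 (negative-definite)

2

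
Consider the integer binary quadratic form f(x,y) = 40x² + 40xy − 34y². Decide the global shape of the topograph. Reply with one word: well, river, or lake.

D = b²−4ac = 40² − 4·40·(-34) = 7040
D > 0 non-square ⇒ indefinite ⇒ periodic river

river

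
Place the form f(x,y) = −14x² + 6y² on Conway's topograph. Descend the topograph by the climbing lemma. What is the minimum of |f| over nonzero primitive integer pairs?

descent: ρ → (6,12,-8)  [lands on river]
river: ρ → (-8,4,10)
river: ρ → (10,16,-2)
river: ρ → (-2,16,10)
river: ρ → (10,4,-8)
river: ρ → (-8,12,6)
closes: descent 1, river 6
min |a| on river = 2

2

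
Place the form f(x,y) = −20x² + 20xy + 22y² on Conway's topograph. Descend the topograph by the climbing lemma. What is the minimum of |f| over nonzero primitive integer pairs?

river: ρ → (22,24,-18)
river: ρ → (-18,12,28)
river: ρ → (28,44,-2)
river: ρ → (-2,44,28)
river: ρ → (28,12,-18)
river: ρ → (-18,24,22)
river: ρ → (22,20,-20)
river: ρ → (-20,20,22)
closes: descent 0, river 8
min |a| on river = 2

2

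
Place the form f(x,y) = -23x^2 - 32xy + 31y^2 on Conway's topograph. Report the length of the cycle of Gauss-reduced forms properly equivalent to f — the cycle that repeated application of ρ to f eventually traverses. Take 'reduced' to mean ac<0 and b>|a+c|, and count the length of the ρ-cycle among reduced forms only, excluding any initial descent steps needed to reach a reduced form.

D = 3876, ⌊√D⌋ = 62
descent: ρ → (31,32,-23)  [lands on river]
river: ρ → (-23,60,3)
river: ρ → (3,60,-23)
river: ρ → (-23,32,31)
river: ρ → (31,30,-24)
river: ρ → (-24,18,37)
river: ρ → (37,56,-5)
river: ρ → (-5,54,48)
river: ρ → (48,42,-11)
river: ρ → (-11,46,40)
river: ρ → (40,34,-17)
river: ρ → (-17,34,40)
river: ρ → (40,46,-11)
river: ρ → (-11,42,48)
river: ρ → (48,54,-5)
river: ρ → (-5,56,37)
river: ρ → (37,18,-24)
river: ρ → (-24,30,31)
ρ-cycle length = 18 (tail of 1 descent step not counted)

18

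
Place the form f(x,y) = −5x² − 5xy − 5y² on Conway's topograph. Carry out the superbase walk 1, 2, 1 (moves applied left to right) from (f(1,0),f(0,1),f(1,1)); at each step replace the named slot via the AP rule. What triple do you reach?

start (-5,-5,-15) = (f(1,0),f(0,1),f(1,1))
replace slot 1: 2·((-5)+(-15)) − (-5) = -35 → (-35,-5,-15)
replace slot 2: 2·((-35)+(-15)) − (-5) = -95 → (-35,-95,-15)
replace slot 1: 2·((-95)+(-15)) − (-35) = -185 → (-185,-95,-15)

-185,-95,-15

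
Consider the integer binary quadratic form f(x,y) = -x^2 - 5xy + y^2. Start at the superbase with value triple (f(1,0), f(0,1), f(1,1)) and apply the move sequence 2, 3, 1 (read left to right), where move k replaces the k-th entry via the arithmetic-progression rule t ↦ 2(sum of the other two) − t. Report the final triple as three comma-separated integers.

start (-1,1,-5) = (f(1,0),f(0,1),f(1,1))
replace slot 2: 2·((-1)+(-5)) − 1 = -13 → (-1,-13,-5)
replace slot 3: 2·((-1)+(-13)) − (-5) = -23 → (-1,-13,-23)
replace slot 1: 2·((-13)+(-23)) − (-1) = -71 → (-71,-13,-23)

-71,-13,-23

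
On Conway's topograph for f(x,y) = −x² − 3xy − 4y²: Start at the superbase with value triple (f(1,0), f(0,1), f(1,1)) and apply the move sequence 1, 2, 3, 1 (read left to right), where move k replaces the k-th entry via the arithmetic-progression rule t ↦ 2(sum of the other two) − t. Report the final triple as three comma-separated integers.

start (-1,-4,-8) = (f(1,0),f(0,1),f(1,1))
replace slot 1: 2·((-4)+(-8)) − (-1) = -23 → (-23,-4,-8)
replace slot 2: 2·((-23)+(-8)) − (-4) = -58 → (-23,-58,-8)
replace slot 3: 2·((-23)+(-58)) − (-8) = -154 → (-23,-58,-154)
replace slot 1: 2·((-58)+(-154)) − (-23) = -401 → (-401,-58,-154)

-401,-58,-154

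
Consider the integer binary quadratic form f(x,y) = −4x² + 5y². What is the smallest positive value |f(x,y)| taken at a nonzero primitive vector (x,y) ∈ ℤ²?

descent: ρ → (5,0,-4)
descent: ρ → (-4,8,1)  [lands on river]
river: ρ → (1,8,-4)
closes: descent 2, river 2
min |a| on river = 1

1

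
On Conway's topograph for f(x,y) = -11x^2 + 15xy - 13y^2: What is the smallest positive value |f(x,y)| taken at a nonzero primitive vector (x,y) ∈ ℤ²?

translate: b→7 (≡-15 mod 22), so (11,-15,13)→(11,7,9)
flip: (11,7,9)→(9,-7,11)
reduced (well bottom): (9,-7,11) with a≤c, −a<b≤a
well minimum |f| = |-9| = 9 (negative-definite)

9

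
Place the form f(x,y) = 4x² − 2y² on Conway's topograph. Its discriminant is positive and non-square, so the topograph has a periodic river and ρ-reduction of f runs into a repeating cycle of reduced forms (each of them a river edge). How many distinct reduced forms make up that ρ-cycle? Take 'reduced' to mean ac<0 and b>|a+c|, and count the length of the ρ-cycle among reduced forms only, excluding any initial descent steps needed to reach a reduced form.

D = 32, ⌊√D⌋ = 5
descent: ρ → (-2,4,2)  [lands on river]
river: ρ → (2,4,-2)
ρ-cycle length = 2 (tail of 1 descent step not counted)

2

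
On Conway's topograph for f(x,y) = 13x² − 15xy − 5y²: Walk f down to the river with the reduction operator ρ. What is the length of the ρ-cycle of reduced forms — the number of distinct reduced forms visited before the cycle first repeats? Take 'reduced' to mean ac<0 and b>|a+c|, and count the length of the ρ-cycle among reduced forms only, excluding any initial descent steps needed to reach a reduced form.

D = 485, ⌊√D⌋ = 22
descent: ρ → (-5,15,13)  [lands on river]
river: ρ → (13,11,-7)
river: ρ → (-7,17,7)
river: ρ → (7,11,-13)
river: ρ → (-13,15,5)
river: ρ → (5,15,-13)
river: ρ → (-13,11,7)
river: ρ → (7,17,-7)
river: ρ → (-7,11,13)
river: ρ → (13,15,-5)
ρ-cycle length = 10 (tail of 1 descent step not counted)

10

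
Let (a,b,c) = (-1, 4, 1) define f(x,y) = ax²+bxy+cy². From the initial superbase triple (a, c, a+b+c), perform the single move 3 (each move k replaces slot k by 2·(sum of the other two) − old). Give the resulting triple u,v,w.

start (-1,1,4) = (f(1,0),f(0,1),f(1,1))
replace slot 3: 2·((-1)+1) − 4 = -4 → (-1,1,-4)

-1,1,-4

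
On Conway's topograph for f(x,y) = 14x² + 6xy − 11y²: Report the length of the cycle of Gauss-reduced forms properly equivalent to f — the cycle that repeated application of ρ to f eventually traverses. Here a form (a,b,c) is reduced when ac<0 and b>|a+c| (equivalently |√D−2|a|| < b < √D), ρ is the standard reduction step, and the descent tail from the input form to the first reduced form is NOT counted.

D = 652, ⌊√D⌋ = 25
river: ρ → (-11,16,9)
river: ρ → (9,20,-7)
river: ρ → (-7,22,6)
river: ρ → (6,14,-19)
river: ρ → (-19,24,1)
river: ρ → (1,24,-19)
river: ρ → (-19,14,6)
river: ρ → (6,22,-7)
river: ρ → (-7,20,9)
river: ρ → (9,16,-11)
river: ρ → (-11,6,14)
river: ρ → (14,22,-3)
river: ρ → (-3,20,21)
river: ρ → (21,22,-2)
river: ρ → (-2,22,21)
river: ρ → (21,20,-3)
river: ρ → (-3,22,14)
river: ρ → (14,6,-11)
ρ-cycle length = 18 (tail of 0 descent steps not counted)

18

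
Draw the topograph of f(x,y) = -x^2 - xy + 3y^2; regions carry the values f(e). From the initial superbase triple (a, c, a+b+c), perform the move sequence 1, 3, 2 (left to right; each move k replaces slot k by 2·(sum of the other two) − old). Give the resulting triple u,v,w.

start (-1,3,1) = (f(1,0),f(0,1),f(1,1))
replace slot 1: 2·(3+1) − (-1) = 9 → (9,3,1)
replace slot 3: 2·(9+3) − 1 = 23 → (9,3,23)
replace slot 2: 2·(9+23) − 3 = 61 → (9,61,23)

9,61,23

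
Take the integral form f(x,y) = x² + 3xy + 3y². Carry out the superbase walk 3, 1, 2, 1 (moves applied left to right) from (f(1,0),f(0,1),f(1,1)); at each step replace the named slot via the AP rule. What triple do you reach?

start (1,3,7) = (f(1,0),f(0,1),f(1,1))
replace slot 3: 2·(1+3) − 7 = 1 → (1,3,1)
replace slot 1: 2·(3+1) − 1 = 7 → (7,3,1)
replace slot 2: 2·(7+1) − 3 = 13 → (7,13,1)
replace slot 1: 2·(13+1) − 7 = 21 → (21,13,1)

21,13,1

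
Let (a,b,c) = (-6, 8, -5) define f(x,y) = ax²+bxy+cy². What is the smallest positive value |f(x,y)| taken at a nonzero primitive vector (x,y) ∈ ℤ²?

translate: b→4 (≡-8 mod 12), so (6,-8,5)→(6,4,3)
flip: (6,4,3)→(3,-4,6)
translate: b→2 (≡-4 mod 6), so (3,-4,6)→(3,2,5)
reduced (well bottom): (3,2,5) with a≤c, −a<b≤a
well minimum |f| = |-3| = 3 (negative-definite)

3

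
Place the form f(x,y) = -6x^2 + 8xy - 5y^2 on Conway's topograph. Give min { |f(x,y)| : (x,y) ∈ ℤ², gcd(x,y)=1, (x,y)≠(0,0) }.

translate: b→4 (≡-8 mod 12), so (6,-8,5)→(6,4,3)
flip: (6,4,3)→(3,-4,6)
translate: b→2 (≡-4 mod 6), so (3,-4,6)→(3,2,5)
reduced (well bottom): (3,2,5) with a≤c, −a<b≤a
well minimum |f| = |-3| = 3 (negative-definite)

3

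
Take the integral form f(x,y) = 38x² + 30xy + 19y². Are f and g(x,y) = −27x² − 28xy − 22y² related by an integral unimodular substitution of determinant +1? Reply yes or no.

D₁ = -1988, D₂ = -1592
discriminants differ ⇒ not SL₂(ℤ)-equivalent

no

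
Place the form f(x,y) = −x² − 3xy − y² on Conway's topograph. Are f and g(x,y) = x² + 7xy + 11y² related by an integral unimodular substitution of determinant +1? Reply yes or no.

D₁ = 5, D₂ = 5
river cycle of f (length 2): (-1, 1, 1), (1, 1, -1)
river cycle of g (length 2): (1, 1, -1), (-1, 1, 1)
cycles coincide ⇒ equivalent

yes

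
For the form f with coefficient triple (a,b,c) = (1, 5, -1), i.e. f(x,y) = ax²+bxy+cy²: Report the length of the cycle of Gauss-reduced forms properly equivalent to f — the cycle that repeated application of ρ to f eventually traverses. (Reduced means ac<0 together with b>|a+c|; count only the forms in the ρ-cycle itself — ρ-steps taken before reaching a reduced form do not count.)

D = 29, ⌊√D⌋ = 5
river: ρ → (-1,5,1)
river: ρ → (1,5,-1)
ρ-cycle length = 2 (tail of 0 descent steps not counted)

2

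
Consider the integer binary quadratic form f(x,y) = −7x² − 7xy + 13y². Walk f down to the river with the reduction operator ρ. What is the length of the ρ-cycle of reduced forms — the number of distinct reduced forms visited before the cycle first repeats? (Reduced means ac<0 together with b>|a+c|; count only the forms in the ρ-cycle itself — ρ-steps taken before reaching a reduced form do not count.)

D = 413, ⌊√D⌋ = 20
descent: ρ → (13,7,-7)  [lands on river]
river: ρ → (-7,7,13)
river: ρ → (13,19,-1)
river: ρ → (-1,19,13)
ρ-cycle length = 4 (tail of 1 descent step not counted)

4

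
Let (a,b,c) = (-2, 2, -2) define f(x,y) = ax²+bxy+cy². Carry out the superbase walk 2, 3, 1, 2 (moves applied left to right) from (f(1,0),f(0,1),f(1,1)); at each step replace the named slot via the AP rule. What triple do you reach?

start (-2,-2,-2) = (f(1,0),f(0,1),f(1,1))
replace slot 2: 2·((-2)+(-2)) − (-2) = -6 → (-2,-6,-2)
replace slot 3: 2·((-2)+(-6)) − (-2) = -14 → (-2,-6,-14)
replace slot 1: 2·((-6)+(-14)) − (-2) = -38 → (-38,-6,-14)
replace slot 2: 2·((-38)+(-14)) − (-6) = -98 → (-38,-98,-14)

-38,-98,-14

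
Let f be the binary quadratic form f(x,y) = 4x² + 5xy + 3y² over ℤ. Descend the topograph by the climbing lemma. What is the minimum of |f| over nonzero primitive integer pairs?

translate: b→-3 (≡5 mod 8), so (4,5,3)→(4,-3,2)
flip: (4,-3,2)→(2,3,4)
translate: b→-1 (≡3 mod 4), so (2,3,4)→(2,-1,3)
reduced (well bottom): (2,-1,3) with a≤c, −a<b≤a
well minimum = a = 2

2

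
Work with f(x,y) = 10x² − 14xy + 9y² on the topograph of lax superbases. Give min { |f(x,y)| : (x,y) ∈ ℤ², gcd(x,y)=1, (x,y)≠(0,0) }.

translate: b→6 (≡-14 mod 20), so (10,-14,9)→(10,6,5)
flip: (10,6,5)→(5,-6,10)
translate: b→4 (≡-6 mod 10), so (5,-6,10)→(5,4,9)
reduced (well bottom): (5,4,9) with a≤c, −a<b≤a
well minimum = a = 5

5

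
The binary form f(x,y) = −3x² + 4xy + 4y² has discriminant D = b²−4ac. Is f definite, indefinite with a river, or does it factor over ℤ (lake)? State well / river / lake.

D = b²−4ac = 4² − 4·(-3)·4 = 64
D = 8² is a perfect square ⇒ form factors over ℤ ⇒ lakes

lake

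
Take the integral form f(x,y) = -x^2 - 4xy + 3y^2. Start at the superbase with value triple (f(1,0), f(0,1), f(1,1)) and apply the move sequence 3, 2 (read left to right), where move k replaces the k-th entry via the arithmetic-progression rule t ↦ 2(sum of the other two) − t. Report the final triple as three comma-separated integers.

start (-1,3,-2) = (f(1,0),f(0,1),f(1,1))
replace slot 3: 2·((-1)+3) − (-2) = 6 → (-1,3,6)
replace slot 2: 2·((-1)+6) − 3 = 7 → (-1,7,6)

-1,7,6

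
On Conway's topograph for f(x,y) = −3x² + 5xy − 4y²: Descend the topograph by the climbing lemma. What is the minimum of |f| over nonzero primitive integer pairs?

translate: b→1 (≡-5 mod 6), so (3,-5,4)→(3,1,2)
flip: (3,1,2)→(2,-1,3)
reduced (well bottom): (2,-1,3) with a≤c, −a<b≤a
well minimum |f| = |-2| = 2 (negative-definite)

2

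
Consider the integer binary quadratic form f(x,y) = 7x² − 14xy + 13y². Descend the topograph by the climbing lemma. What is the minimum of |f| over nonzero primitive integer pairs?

translate: b→0 (≡-14 mod 14), so (7,-14,13)→(7,0,6)
flip: (7,0,6)→(6,0,7)
reduced (well bottom): (6,0,7) with a≤c, −a<b≤a
well minimum = a = 6

6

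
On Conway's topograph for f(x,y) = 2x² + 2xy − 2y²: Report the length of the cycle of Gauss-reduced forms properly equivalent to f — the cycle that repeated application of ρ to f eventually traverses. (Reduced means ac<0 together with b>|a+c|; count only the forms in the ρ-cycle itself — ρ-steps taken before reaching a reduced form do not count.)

D = 20, ⌊√D⌋ = 4
river: ρ → (-2,2,2)
river: ρ → (2,2,-2)
ρ-cycle length = 2 (tail of 0 descent steps not counted)

2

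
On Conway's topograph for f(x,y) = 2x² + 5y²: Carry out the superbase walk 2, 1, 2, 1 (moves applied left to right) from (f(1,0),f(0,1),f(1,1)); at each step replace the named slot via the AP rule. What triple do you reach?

start (2,5,7) = (f(1,0),f(0,1),f(1,1))
replace slot 2: 2·(2+7) − 5 = 13 → (2,13,7)
replace slot 1: 2·(13+7) − 2 = 38 → (38,13,7)
replace slot 2: 2·(38+7) − 13 = 77 → (38,77,7)
replace slot 1: 2·(77+7) − 38 = 130 → (130,77,7)

130,77,7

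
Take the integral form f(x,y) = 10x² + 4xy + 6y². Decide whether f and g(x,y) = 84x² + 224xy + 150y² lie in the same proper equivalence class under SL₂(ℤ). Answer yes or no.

D₁ = -224, D₂ = -224
f: flip: (10,4,6)→(6,-4,10)
f: reduced (well bottom): (6,-4,10) with a≤c, −a<b≤a
g: translate: b→56 (≡224 mod 168), so (84,224,150)→(84,56,10)
g: flip: (84,56,10)→(10,-56,84)
g: translate: b→4 (≡-56 mod 20), so (10,-56,84)→(10,4,6)
g: flip: (10,4,6)→(6,-4,10)
g: reduced (well bottom): (6,-4,10) with a≤c, −a<b≤a
reduced forms (6, -4, 10) vs (6, -4, 10) ⇒ equivalent

yes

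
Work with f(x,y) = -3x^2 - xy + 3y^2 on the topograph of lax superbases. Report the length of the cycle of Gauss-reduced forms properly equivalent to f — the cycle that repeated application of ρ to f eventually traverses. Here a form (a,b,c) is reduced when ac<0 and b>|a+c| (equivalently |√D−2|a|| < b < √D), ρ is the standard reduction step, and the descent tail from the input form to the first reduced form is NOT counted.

D = 37, ⌊√D⌋ = 6
descent: ρ → (3,1,-3)  [lands on river]
river: ρ → (-3,5,1)
river: ρ → (1,5,-3)
river: ρ → (-3,1,3)
river: ρ → (3,5,-1)
river: ρ → (-1,5,3)
ρ-cycle length = 6 (tail of 1 descent step not counted)

6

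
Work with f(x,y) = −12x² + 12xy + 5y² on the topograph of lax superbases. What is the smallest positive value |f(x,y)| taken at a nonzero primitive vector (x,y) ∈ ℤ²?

river: ρ → (5,18,-3)
river: ρ → (-3,18,5)
river: ρ → (5,12,-12)
river: ρ → (-12,12,5)
closes: descent 0, river 4
min |a| on river = 3

3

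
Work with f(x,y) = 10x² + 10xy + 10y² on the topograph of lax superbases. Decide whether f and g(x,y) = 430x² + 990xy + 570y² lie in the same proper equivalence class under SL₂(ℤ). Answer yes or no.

D₁ = -300, D₂ = -300
f: reduced (well bottom): (10,10,10) with a≤c, −a<b≤a
g: translate: b→130 (≡990 mod 860), so (430,990,570)→(430,130,10)
g: flip: (430,130,10)→(10,-130,430)
g: translate: b→10 (≡-130 mod 20), so (10,-130,430)→(10,10,10)
g: reduced (well bottom): (10,10,10) with a≤c, −a<b≤a
reduced forms (10, 10, 10) vs (10, 10, 10) ⇒ equivalent

yes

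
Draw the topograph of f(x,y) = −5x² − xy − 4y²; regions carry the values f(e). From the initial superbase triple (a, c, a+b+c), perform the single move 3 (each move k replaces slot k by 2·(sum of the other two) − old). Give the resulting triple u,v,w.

start (-5,-4,-10) = (f(1,0),f(0,1),f(1,1))
replace slot 3: 2·((-5)+(-4)) − (-10) = -8 → (-5,-4,-8)

-5,-4,-8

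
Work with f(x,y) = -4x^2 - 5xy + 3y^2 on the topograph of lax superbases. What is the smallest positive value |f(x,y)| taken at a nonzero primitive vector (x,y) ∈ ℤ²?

descent: ρ → (3,5,-4)  [lands on river]
river: ρ → (-4,3,4)
river: ρ → (4,5,-3)
river: ρ → (-3,7,2)
river: ρ → (2,5,-6)
river: ρ → (-6,7,1)
river: ρ → (1,7,-6)
river: ρ → (-6,5,2)
river: ρ → (2,7,-3)
river: ρ → (-3,5,4)
river: ρ → (4,3,-4)
river: ρ → (-4,5,3)
river: ρ → (3,7,-2)
river: ρ → (-2,5,6)
river: ρ → (6,7,-1)
river: ρ → (-1,7,6)
river: ρ → (6,5,-2)
river: ρ → (-2,7,3)
closes: descent 1, river 18
min |a| on river = 1

1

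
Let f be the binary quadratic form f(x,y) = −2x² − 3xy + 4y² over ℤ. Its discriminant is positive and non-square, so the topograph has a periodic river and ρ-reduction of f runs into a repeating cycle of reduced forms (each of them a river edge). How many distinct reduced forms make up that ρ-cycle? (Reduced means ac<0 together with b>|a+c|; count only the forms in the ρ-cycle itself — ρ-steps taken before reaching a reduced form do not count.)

D = 41, ⌊√D⌋ = 6
descent: ρ → (4,3,-2)  [lands on river]
river: ρ → (-2,5,2)
river: ρ → (2,3,-4)
river: ρ → (-4,5,1)
river: ρ → (1,5,-4)
river: ρ → (-4,3,2)
river: ρ → (2,5,-2)
river: ρ → (-2,3,4)
river: ρ → (4,5,-1)
river: ρ → (-1,5,4)
ρ-cycle length = 10 (tail of 1 descent step not counted)

10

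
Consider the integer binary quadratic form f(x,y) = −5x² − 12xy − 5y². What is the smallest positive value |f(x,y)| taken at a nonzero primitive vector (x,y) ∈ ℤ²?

descent: ρ → (-5,2,2)
descent: ρ → (2,6,-1)  [lands on river]
river: ρ → (-1,6,2)
closes: descent 2, river 2
min |a| on river = 1

1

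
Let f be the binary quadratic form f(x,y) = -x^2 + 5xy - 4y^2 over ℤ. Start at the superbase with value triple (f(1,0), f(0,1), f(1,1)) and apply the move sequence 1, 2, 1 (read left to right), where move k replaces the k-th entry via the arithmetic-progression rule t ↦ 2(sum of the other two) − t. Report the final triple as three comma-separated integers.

start (-1,-4,0) = (f(1,0),f(0,1),f(1,1))
replace slot 1: 2·((-4)+0) − (-1) = -7 → (-7,-4,0)
replace slot 2: 2·((-7)+0) − (-4) = -10 → (-7,-10,0)
replace slot 1: 2·((-10)+0) − (-7) = -13 → (-13,-10,0)

-13,-10,0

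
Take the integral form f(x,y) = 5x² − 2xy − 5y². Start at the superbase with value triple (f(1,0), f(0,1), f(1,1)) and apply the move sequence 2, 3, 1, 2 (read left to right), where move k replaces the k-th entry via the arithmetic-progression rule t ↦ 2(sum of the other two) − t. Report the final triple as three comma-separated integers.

start (5,-5,-2) = (f(1,0),f(0,1),f(1,1))
replace slot 2: 2·(5+(-2)) − (-5) = 11 → (5,11,-2)
replace slot 3: 2·(5+11) − (-2) = 34 → (5,11,34)
replace slot 1: 2·(11+34) − 5 = 85 → (85,11,34)
replace slot 2: 2·(85+34) − 11 = 227 → (85,227,34)

85,227,34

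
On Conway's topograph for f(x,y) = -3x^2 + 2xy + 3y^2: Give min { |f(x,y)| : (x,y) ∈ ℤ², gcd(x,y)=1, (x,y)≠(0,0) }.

river: ρ → (3,4,-2)
river: ρ → (-2,4,3)
river: ρ → (3,2,-3)
river: ρ → (-3,4,2)
river: ρ → (2,4,-3)
river: ρ → (-3,2,3)
closes: descent 0, river 6
min |a| on river = 2

2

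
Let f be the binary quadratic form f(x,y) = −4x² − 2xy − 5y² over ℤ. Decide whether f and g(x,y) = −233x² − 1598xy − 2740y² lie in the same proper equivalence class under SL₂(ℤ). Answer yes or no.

D₁ = -76, D₂ = -76
f is negative-definite; reduce −f:
−f: reduced (well bottom): (4,2,5) with a≤c, −a<b≤a
flip sign back: reduced form of f is (-4,-2,-5)
g is negative-definite; reduce −g:
−g: translate: b→200 (≡1598 mod 466), so (233,1598,2740)→(233,200,43)
−g: flip: (233,200,43)→(43,-200,233)
−g: translate: b→-28 (≡-200 mod 86), so (43,-200,233)→(43,-28,5)
−g: flip: (43,-28,5)→(5,28,43)
−g: translate: b→-2 (≡28 mod 10), so (5,28,43)→(5,-2,4)
−g: flip: (5,-2,4)→(4,2,5)
−g: reduced (well bottom): (4,2,5) with a≤c, −a<b≤a
flip sign back: reduced form of g is (-4,-2,-5)
reduced forms (-4, -2, -5) vs (-4, -2, -5) ⇒ equivalent

yes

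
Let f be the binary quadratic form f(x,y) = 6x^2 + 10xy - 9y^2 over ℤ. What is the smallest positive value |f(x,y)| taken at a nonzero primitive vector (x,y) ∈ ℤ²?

river: ρ → (-9,8,7)
river: ρ → (7,6,-10)
river: ρ → (-10,14,3)
river: ρ → (3,16,-5)
river: ρ → (-5,14,6)
river: ρ → (6,10,-9)
closes: descent 0, river 6
min |a| on river = 3

3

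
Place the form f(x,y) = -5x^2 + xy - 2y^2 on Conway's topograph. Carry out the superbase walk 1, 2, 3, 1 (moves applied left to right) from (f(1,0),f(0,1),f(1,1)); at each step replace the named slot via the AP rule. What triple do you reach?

start (-5,-2,-6) = (f(1,0),f(0,1),f(1,1))
replace slot 1: 2·((-2)+(-6)) − (-5) = -11 → (-11,-2,-6)
replace slot 2: 2·((-11)+(-6)) − (-2) = -32 → (-11,-32,-6)
replace slot 3: 2·((-11)+(-32)) − (-6) = -80 → (-11,-32,-80)
replace slot 1: 2·((-32)+(-80)) − (-11) = -213 → (-213,-32,-80)

-213,-32,-80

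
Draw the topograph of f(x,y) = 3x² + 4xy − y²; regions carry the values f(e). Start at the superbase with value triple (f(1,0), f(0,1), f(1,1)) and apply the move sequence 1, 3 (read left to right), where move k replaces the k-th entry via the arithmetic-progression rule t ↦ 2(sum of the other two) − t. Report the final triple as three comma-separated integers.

start (3,-1,6) = (f(1,0),f(0,1),f(1,1))
replace slot 1: 2·((-1)+6) − 3 = 7 → (7,-1,6)
replace slot 3: 2·(7+(-1)) − 6 = 6 → (7,-1,6)

7,-1,6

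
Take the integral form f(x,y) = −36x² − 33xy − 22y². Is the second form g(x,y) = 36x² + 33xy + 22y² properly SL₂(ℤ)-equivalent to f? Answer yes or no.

D₁ = -2079, D₂ = -2079
f is negative-definite; reduce −f:
−f: flip: (36,33,22)→(22,-33,36)
−f: translate: b→11 (≡-33 mod 44), so (22,-33,36)→(22,11,25)
−f: reduced (well bottom): (22,11,25) with a≤c, −a<b≤a
flip sign back: reduced form of f is (-22,-11,-25)
g: flip: (36,33,22)→(22,-33,36)
g: translate: b→11 (≡-33 mod 44), so (22,-33,36)→(22,11,25)
g: reduced (well bottom): (22,11,25) with a≤c, −a<b≤a
reduced forms (-22, -11, -25) vs (22, 11, 25) ⇒ inequivalent

no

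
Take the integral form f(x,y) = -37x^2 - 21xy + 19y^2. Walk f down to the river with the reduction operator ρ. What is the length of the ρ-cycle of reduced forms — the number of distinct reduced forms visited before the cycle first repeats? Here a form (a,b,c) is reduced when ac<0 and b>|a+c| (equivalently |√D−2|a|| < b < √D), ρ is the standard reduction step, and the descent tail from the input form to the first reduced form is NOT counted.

D = 3253, ⌊√D⌋ = 57
descent: ρ → (19,21,-37)  [lands on river]
river: ρ → (-37,53,3)
river: ρ → (3,55,-19)
river: ρ → (-19,21,37)
river: ρ → (37,53,-3)
river: ρ → (-3,55,19)
ρ-cycle length = 6 (tail of 1 descent step not counted)

6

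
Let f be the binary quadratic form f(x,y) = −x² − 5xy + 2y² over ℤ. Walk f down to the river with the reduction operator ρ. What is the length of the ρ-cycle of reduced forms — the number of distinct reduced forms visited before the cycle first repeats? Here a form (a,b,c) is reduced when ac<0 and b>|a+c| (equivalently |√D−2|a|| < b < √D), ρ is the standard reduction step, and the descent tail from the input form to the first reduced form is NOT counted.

D = 33, ⌊√D⌋ = 5
descent: ρ → (2,5,-1)  [lands on river]
river: ρ → (-1,5,2)
river: ρ → (2,3,-3)
river: ρ → (-3,3,2)
ρ-cycle length = 4 (tail of 1 descent step not counted)

4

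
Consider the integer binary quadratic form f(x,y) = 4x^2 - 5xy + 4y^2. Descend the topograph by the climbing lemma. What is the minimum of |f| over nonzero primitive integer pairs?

translate: b→3 (≡-5 mod 8), so (4,-5,4)→(4,3,3)
flip: (4,3,3)→(3,-3,4)
translate: b→3 (≡-3 mod 6), so (3,-3,4)→(3,3,4)
reduced (well bottom): (3,3,4) with a≤c, −a<b≤a
well minimum = a = 3

3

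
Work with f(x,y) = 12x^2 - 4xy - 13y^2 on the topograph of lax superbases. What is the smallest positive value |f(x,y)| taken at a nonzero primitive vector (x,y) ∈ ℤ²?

descent: ρ → (-13,4,12)  [lands on river]
river: ρ → (12,20,-5)
river: ρ → (-5,20,12)
river: ρ → (12,4,-13)
river: ρ → (-13,22,3)
river: ρ → (3,20,-20)
river: ρ → (-20,20,3)
river: ρ → (3,22,-13)
closes: descent 1, river 8
min |a| on river = 3

3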